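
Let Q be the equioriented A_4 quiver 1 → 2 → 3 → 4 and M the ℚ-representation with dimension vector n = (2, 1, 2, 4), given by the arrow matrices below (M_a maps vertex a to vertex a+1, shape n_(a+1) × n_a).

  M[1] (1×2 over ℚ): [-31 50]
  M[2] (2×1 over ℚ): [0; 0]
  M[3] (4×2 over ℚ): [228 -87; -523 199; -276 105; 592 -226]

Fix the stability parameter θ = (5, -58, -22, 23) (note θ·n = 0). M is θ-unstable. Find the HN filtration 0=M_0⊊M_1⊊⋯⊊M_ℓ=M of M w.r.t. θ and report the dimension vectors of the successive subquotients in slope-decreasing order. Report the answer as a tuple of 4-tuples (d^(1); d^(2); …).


Via rank(M_{q-1}∘⋯∘M_p): M ≅ I[1,1], I[1,2], I[3,4]^2, I[4,4]^2.
μ_θ-semistable layers: μ^(1)=23; μ^(2)=5; μ^(3)=-22; μ^(4)=-53/2

((0, 0, 0, 4); (1, 0, 0, 0); (0, 0, 2, 0); (1, 1, 0, 0))


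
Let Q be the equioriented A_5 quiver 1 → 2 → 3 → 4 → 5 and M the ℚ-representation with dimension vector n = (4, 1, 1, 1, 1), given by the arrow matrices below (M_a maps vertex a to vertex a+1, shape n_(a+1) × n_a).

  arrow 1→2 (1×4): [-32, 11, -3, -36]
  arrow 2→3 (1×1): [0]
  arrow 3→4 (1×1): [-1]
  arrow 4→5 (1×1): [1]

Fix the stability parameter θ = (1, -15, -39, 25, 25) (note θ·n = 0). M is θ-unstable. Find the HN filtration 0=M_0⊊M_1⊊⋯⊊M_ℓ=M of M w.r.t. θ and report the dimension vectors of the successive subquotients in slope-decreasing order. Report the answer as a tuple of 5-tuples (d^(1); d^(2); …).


Interval decomposition of M: I[1,1]^3, I[1,2], I[3,5].
HN type (ℓ=4): μ^(1)=25; μ^(2)=1; μ^(3)=-7; μ^(4)=-39

((0, 0, 0, 1, 1); (3, 0, 0, 0, 0); (1, 1, 0, 0, 0); (0, 0, 1, 0, 0))


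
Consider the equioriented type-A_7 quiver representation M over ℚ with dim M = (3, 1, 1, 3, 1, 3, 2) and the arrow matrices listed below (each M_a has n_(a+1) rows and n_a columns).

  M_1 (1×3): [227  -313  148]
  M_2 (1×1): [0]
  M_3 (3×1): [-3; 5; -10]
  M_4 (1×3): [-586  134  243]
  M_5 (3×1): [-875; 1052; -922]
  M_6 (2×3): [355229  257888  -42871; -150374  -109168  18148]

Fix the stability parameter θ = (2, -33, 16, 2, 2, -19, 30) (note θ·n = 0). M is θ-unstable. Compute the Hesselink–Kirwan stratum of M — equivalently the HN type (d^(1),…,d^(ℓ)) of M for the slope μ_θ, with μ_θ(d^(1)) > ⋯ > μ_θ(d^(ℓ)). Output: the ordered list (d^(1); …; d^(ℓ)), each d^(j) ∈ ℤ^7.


Via rank(M_{q-1}∘⋯∘M_p): M ≅ I[1,1]^2, I[1,2], I[3,7], I[4,4]^2, I[6,6], I[6,7].
μ_θ-semistable layers: μ^(1)=30; μ^(2)=2; μ^(3)=1/4; μ^(4)=-31/2; μ^(5)=-19

((0, 0, 0, 0, 0, 0, 2); (2, 0, 0, 2, 0, 0, 0); (0, 0, 1, 1, 1, 1, 0); (1, 1, 0, 0, 0, 0, 0); (0, 0, 0, 0, 0, 2, 0))


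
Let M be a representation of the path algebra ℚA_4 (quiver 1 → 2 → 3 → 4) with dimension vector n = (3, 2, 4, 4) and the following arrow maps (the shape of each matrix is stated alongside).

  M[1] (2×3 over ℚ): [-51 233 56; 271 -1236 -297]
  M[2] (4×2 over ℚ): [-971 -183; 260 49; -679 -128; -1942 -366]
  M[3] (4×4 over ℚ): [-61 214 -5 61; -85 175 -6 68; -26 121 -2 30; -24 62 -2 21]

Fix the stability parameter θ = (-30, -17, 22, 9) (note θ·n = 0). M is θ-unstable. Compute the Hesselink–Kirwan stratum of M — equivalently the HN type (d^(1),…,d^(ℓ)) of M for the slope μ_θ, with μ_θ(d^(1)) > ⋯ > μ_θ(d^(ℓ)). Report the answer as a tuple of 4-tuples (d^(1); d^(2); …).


Interval decomposition of M: I[1,1], I[1,4]^2, I[3,4]^2.
HN type (ℓ=3): μ^(1)=31/2; μ^(2)=-17; μ^(3)=-30

((0, 0, 4, 4); (0, 2, 0, 0); (3, 0, 0, 0))


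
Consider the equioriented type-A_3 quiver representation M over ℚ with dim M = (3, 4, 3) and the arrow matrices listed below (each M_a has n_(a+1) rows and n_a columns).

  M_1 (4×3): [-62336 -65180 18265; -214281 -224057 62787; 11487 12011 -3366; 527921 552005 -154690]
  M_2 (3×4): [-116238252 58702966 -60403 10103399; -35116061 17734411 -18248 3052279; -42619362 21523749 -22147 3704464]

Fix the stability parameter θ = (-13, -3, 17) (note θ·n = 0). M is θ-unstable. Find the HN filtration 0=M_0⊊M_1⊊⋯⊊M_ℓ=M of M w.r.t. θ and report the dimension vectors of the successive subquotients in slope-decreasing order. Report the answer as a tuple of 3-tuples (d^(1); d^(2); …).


Interval decomposition of M: I[1,1], I[1,2], I[1,3], I[2,3]^2.
HN type (ℓ=3): μ^(1)=17; μ^(2)=-3; μ^(3)=-13

((0, 0, 3); (0, 4, 0); (3, 0, 0))


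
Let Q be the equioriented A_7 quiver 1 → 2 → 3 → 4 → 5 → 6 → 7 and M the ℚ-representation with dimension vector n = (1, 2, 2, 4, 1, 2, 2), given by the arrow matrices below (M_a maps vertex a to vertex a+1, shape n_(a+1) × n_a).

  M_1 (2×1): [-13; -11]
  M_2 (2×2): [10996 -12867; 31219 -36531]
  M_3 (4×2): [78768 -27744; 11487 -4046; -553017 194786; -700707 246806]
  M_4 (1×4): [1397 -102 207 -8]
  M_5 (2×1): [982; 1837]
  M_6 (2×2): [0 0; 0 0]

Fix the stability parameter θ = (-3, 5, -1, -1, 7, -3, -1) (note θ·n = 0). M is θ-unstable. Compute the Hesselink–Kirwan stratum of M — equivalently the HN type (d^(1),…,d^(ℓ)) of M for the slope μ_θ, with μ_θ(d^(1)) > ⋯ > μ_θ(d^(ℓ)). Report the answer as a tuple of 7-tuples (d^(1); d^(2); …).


Barcode: M ≅ I[1,6], I[2,3], I[4,4]^3, I[6,6], I[7,7]^2. HN layers by μ_θ (4 steps, strictly decreasing):
  μ^(1)=2; μ^(2)=1; μ^(3)=-1; μ^(4)=-3

((0, 1, 1, 0, 1, 1, 0); (0, 1, 1, 1, 0, 0, 0); (0, 0, 0, 3, 0, 0, 2); (1, 0, 0, 0, 0, 1, 0))


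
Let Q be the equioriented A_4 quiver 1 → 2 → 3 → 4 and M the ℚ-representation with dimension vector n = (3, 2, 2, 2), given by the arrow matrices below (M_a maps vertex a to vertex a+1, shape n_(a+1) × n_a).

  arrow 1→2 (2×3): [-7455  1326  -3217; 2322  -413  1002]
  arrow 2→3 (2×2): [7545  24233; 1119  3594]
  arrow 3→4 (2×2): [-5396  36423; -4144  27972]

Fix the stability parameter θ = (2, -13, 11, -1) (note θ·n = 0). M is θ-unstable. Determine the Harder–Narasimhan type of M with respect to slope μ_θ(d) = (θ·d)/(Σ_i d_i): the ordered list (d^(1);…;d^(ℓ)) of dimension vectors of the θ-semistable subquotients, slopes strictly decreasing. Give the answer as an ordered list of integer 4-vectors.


Via rank(M_{q-1}∘⋯∘M_p): M ≅ I[1,1], I[1,3], I[1,4], I[4,4].
μ_θ-semistable layers: μ^(1)=11; μ^(2)=5; μ^(3)=2; μ^(4)=-1; μ^(5)=-11/2

((0, 0, 1, 0); (0, 0, 1, 1); (1, 0, 0, 0); (0, 0, 0, 1); (2, 2, 0, 0))


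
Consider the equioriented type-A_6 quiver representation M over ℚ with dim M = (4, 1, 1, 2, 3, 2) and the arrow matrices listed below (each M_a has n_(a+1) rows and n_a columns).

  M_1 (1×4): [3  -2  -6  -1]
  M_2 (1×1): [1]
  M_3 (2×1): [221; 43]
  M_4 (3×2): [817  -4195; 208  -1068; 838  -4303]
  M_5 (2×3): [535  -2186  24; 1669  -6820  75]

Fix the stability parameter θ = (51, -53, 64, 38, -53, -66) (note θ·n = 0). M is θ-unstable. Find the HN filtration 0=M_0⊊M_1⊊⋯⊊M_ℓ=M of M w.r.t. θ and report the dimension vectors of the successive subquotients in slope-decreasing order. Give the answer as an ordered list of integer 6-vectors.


Via rank(M_{q-1}∘⋯∘M_p): M ≅ I[1,1]^3, I[1,6], I[4,6], I[5,5].
μ_θ-semistable layers: μ^(1)=51; μ^(2)=-19/6; μ^(3)=-27; μ^(4)=-53

((3, 0, 0, 0, 0, 0); (1, 1, 1, 1, 1, 1); (0, 0, 0, 1, 1, 1); (0, 0, 0, 0, 1, 0))


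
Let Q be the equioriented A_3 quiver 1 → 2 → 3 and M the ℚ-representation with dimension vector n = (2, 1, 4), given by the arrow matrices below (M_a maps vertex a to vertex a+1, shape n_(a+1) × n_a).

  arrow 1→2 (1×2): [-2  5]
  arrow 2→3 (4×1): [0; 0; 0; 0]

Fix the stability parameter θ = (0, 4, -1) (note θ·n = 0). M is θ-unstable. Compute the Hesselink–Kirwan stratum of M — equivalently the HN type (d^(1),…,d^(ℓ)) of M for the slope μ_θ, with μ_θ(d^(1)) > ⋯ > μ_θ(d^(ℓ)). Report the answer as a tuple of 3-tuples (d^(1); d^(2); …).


Interval decomposition of M: I[1,1], I[1,2], I[3,3]^4.
HN type (ℓ=3): μ^(1)=4; μ^(2)=0; μ^(3)=-1

((0, 1, 0); (2, 0, 0); (0, 0, 4))


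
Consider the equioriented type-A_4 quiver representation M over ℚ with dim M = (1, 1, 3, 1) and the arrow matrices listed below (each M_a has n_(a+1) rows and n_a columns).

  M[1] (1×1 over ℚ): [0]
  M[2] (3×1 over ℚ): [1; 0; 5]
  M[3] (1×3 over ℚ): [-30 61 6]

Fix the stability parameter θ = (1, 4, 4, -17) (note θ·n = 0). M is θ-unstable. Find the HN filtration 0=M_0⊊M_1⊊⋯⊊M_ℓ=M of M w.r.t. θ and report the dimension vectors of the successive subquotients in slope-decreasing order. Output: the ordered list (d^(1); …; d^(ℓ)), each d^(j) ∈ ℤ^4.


Barcode: M ≅ I[1,1], I[2,3], I[3,3], I[3,4]. HN layers by μ_θ (3 steps, strictly decreasing):
  μ^(1)=4; μ^(2)=1; μ^(3)=-13/2

((0, 1, 2, 0); (1, 0, 0, 0); (0, 0, 1, 1))


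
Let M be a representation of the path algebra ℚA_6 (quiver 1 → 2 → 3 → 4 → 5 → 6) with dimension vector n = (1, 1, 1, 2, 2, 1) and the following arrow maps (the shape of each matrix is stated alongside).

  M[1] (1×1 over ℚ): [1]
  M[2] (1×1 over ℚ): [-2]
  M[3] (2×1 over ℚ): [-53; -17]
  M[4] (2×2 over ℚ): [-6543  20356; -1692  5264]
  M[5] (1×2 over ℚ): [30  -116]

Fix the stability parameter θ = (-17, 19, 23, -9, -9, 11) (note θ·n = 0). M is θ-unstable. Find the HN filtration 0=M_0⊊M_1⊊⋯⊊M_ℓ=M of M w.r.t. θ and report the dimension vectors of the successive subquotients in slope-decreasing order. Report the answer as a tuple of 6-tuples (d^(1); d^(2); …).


Barcode: M ≅ I[1,6], I[4,4], I[5,5]. HN layers by μ_θ (4 steps, strictly decreasing):
  μ^(1)=11; μ^(2)=6; μ^(3)=-9; μ^(4)=-17

((0, 0, 0, 0, 0, 1); (0, 1, 1, 1, 1, 0); (0, 0, 0, 1, 1, 0); (1, 0, 0, 0, 0, 0))


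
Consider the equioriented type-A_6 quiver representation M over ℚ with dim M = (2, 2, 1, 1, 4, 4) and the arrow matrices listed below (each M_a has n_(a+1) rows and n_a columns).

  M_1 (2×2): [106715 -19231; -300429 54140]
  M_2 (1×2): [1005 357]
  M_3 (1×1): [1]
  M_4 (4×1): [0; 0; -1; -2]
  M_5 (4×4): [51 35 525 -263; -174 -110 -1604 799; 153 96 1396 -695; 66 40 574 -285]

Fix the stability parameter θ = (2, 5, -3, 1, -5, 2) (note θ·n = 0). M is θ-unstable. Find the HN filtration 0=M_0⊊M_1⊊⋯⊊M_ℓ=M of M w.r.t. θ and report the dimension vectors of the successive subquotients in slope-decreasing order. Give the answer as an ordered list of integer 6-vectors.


Interval decomposition of M: I[1,2], I[1,6], I[5,5], I[5,6]^2, I[6,6].
HN type (ℓ=4): μ^(1)=5; μ^(2)=2; μ^(3)=0; μ^(4)=-5

((0, 1, 0, 0, 0, 0); (1, 0, 0, 0, 0, 4); (1, 1, 1, 1, 1, 0); (0, 0, 0, 0, 3, 0))


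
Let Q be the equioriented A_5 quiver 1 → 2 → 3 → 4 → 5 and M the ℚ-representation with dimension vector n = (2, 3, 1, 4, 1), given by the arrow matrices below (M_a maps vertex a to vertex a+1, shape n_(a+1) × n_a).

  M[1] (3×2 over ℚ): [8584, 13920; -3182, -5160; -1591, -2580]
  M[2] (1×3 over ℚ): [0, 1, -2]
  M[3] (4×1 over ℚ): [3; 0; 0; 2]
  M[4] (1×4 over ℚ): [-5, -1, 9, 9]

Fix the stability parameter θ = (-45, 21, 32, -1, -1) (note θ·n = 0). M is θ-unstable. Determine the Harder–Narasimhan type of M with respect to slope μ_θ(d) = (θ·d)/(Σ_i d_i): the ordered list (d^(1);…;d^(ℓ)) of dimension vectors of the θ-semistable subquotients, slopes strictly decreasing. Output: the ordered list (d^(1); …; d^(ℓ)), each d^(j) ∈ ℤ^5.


Interval decomposition of M: I[1,1], I[1,2], I[2,2], I[2,5], I[4,4]^3.
HN type (ℓ=4): μ^(1)=21; μ^(2)=51/4; μ^(3)=-1; μ^(4)=-45

((0, 2, 0, 0, 0); (0, 1, 1, 1, 1); (0, 0, 0, 3, 0); (2, 0, 0, 0, 0))


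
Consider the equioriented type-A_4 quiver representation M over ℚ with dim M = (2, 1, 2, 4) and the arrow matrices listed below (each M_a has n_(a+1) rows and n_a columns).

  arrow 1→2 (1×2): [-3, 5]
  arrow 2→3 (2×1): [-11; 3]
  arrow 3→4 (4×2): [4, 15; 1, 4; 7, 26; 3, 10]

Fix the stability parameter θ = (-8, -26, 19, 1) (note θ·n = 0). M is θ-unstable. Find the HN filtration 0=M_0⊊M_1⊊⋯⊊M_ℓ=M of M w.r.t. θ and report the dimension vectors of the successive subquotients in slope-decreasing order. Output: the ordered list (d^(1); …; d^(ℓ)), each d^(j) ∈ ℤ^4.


Barcode: M ≅ I[1,1], I[1,4], I[3,4], I[4,4]^2. HN layers by μ_θ (4 steps, strictly decreasing):
  μ^(1)=10; μ^(2)=1; μ^(3)=-8; μ^(4)=-17

((0, 0, 2, 2); (0, 0, 0, 2); (1, 0, 0, 0); (1, 1, 0, 0))


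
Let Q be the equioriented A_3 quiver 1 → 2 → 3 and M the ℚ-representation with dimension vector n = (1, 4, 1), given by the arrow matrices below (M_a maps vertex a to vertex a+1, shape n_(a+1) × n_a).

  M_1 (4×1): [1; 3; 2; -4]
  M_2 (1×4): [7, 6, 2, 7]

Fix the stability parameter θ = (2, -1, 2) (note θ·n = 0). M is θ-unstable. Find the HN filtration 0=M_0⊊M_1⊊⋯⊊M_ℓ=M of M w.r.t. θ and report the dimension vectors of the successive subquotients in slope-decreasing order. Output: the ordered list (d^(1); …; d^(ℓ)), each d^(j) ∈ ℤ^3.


Interval decomposition of M: I[1,3], I[2,2]^3.
HN type (ℓ=3): μ^(1)=2; μ^(2)=1/2; μ^(3)=-1

((0, 0, 1); (1, 1, 0); (0, 3, 0))


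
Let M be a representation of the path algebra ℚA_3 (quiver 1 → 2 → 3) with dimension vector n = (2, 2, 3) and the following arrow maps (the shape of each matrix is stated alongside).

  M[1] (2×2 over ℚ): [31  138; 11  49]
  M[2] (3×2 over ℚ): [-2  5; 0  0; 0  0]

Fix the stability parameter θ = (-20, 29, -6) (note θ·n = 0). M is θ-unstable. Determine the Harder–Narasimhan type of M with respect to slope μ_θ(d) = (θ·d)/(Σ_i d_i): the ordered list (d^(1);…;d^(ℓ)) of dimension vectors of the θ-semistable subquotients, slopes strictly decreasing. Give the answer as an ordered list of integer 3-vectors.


Barcode: M ≅ I[1,2], I[1,3], I[3,3]^2. HN layers by μ_θ (4 steps, strictly decreasing):
  μ^(1)=29; μ^(2)=23/2; μ^(3)=-6; μ^(4)=-20

((0, 1, 0); (0, 1, 1); (0, 0, 2); (2, 0, 0))


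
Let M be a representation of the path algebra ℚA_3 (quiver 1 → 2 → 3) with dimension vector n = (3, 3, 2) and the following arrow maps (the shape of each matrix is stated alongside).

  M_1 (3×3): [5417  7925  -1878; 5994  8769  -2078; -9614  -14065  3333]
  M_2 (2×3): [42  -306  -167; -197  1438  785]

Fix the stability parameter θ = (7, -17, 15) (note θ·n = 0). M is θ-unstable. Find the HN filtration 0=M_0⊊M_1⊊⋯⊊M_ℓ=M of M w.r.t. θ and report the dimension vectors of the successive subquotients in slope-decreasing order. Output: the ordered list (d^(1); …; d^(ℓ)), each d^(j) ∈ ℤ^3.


Interval decomposition of M: I[1,2], I[1,3]^2.
HN type (ℓ=2): μ^(1)=15; μ^(2)=-5

((0, 0, 2); (3, 3, 0))


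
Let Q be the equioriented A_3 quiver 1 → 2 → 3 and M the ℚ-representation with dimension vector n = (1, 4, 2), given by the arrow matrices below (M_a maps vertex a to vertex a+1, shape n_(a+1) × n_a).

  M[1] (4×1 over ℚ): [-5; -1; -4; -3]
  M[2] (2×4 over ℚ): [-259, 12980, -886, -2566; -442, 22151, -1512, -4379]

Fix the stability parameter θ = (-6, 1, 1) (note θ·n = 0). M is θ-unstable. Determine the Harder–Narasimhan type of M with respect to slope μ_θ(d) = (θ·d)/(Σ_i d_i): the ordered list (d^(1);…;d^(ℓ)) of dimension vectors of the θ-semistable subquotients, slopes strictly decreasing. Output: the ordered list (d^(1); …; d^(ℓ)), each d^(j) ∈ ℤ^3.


Interval decomposition of M: I[1,3], I[2,2]^2, I[2,3].
HN type (ℓ=2): μ^(1)=1; μ^(2)=-6

((0, 4, 2); (1, 0, 0))


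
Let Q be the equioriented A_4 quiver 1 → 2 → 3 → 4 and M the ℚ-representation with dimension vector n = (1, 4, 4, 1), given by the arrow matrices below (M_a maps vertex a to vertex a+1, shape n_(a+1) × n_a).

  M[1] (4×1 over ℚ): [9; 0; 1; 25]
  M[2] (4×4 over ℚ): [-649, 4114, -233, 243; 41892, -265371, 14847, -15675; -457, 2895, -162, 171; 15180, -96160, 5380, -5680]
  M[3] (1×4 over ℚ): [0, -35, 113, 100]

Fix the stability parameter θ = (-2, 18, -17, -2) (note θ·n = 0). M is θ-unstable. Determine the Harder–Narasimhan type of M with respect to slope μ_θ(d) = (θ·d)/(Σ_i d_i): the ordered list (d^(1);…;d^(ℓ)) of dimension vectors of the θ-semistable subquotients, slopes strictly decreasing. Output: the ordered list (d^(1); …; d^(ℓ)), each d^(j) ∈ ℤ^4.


Via rank(M_{q-1}∘⋯∘M_p): M ≅ I[1,3], I[2,2], I[2,3], I[2,4], I[3,3].
μ_θ-semistable layers: μ^(1)=18; μ^(2)=1/2; μ^(3)=-1/3; μ^(4)=-2; μ^(5)=-17

((0, 1, 0, 0); (0, 2, 2, 0); (0, 1, 1, 1); (1, 0, 0, 0); (0, 0, 1, 0))


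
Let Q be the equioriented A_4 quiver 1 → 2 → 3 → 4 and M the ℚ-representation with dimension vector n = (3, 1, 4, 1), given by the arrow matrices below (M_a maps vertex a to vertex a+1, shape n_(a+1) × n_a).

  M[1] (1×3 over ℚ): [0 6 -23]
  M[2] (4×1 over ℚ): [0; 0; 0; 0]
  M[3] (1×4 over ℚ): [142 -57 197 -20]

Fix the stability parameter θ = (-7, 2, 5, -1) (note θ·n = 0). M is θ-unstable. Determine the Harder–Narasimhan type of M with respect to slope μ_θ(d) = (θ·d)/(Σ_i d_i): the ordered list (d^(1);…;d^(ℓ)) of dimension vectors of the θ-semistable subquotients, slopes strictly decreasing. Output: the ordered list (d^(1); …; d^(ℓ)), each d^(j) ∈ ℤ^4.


Via rank(M_{q-1}∘⋯∘M_p): M ≅ I[1,1]^2, I[1,2], I[3,3]^3, I[3,4].
μ_θ-semistable layers: μ^(1)=5; μ^(2)=2; μ^(3)=-7

((0, 0, 3, 0); (0, 1, 1, 1); (3, 0, 0, 0))


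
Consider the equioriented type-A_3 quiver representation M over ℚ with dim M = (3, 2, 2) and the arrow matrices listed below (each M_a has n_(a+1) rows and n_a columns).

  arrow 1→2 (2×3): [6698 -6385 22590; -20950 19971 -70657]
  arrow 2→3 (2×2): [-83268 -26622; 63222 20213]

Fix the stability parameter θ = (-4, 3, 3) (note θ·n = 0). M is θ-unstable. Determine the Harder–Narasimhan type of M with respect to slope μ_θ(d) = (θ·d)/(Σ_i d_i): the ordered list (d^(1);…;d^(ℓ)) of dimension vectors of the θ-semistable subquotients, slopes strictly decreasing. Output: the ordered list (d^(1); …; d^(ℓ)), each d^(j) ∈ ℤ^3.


Via rank(M_{q-1}∘⋯∘M_p): M ≅ I[1,1], I[1,2], I[1,3], I[3,3].
μ_θ-semistable layers: μ^(1)=3; μ^(2)=-4

((0, 2, 2); (3, 0, 0))


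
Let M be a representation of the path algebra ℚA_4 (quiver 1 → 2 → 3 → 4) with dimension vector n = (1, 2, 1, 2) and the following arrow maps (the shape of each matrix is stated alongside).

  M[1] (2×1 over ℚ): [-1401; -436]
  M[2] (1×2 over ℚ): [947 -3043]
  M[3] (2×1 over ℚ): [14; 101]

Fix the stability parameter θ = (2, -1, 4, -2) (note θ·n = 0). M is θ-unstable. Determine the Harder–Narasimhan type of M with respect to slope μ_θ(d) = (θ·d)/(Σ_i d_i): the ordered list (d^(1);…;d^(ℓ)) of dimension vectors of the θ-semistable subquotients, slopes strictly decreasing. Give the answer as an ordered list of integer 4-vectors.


Interval decomposition of M: I[1,4], I[2,2], I[4,4].
HN type (ℓ=4): μ^(1)=1; μ^(2)=1/2; μ^(3)=-1; μ^(4)=-2

((0, 0, 1, 1); (1, 1, 0, 0); (0, 1, 0, 0); (0, 0, 0, 1))


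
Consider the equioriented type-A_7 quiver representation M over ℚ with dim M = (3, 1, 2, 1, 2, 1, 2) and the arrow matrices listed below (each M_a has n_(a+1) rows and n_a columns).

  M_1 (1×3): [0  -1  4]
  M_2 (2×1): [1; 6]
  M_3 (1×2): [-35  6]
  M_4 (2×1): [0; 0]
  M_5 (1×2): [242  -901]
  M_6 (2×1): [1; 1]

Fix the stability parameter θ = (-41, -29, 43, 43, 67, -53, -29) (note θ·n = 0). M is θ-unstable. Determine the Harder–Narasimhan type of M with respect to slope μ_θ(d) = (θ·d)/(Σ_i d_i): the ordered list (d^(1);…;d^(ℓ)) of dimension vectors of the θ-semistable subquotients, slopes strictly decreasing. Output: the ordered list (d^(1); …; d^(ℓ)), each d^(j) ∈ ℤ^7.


Via rank(M_{q-1}∘⋯∘M_p): M ≅ I[1,1]^2, I[1,4], I[3,3], I[5,5], I[5,7], I[7,7].
μ_θ-semistable layers: μ^(1)=67; μ^(2)=43; μ^(3)=-5; μ^(4)=-29; μ^(5)=-41

((0, 0, 0, 0, 1, 0, 0); (0, 0, 2, 1, 0, 0, 0); (0, 0, 0, 0, 1, 1, 1); (0, 1, 0, 0, 0, 0, 1); (3, 0, 0, 0, 0, 0, 0))


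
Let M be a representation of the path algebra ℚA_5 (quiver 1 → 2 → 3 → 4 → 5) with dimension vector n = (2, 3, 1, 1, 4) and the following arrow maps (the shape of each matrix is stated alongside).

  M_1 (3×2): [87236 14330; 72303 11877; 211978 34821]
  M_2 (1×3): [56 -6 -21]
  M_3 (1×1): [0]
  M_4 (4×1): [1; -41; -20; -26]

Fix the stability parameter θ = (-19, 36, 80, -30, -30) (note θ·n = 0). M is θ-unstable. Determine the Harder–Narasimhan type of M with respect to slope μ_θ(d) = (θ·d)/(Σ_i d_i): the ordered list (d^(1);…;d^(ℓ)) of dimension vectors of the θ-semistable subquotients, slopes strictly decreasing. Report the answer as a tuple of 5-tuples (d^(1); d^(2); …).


Via rank(M_{q-1}∘⋯∘M_p): M ≅ I[1,2], I[1,3], I[2,2], I[4,5], I[5,5]^3.
μ_θ-semistable layers: μ^(1)=80; μ^(2)=36; μ^(3)=-19; μ^(4)=-30

((0, 0, 1, 0, 0); (0, 3, 0, 0, 0); (2, 0, 0, 0, 0); (0, 0, 0, 1, 4))


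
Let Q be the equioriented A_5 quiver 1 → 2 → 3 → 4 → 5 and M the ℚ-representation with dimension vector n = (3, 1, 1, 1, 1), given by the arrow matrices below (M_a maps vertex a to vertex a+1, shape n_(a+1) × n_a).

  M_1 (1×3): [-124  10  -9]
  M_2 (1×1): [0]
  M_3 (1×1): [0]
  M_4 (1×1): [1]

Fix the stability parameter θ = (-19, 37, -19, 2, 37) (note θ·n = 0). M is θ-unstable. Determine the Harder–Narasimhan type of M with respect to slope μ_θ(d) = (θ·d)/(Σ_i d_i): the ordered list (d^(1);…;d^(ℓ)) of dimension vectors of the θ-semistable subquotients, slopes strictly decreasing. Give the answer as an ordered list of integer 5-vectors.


Via rank(M_{q-1}∘⋯∘M_p): M ≅ I[1,1]^2, I[1,2], I[3,3], I[4,5].
μ_θ-semistable layers: μ^(1)=37; μ^(2)=2; μ^(3)=-19

((0, 1, 0, 0, 1); (0, 0, 0, 1, 0); (3, 0, 1, 0, 0))


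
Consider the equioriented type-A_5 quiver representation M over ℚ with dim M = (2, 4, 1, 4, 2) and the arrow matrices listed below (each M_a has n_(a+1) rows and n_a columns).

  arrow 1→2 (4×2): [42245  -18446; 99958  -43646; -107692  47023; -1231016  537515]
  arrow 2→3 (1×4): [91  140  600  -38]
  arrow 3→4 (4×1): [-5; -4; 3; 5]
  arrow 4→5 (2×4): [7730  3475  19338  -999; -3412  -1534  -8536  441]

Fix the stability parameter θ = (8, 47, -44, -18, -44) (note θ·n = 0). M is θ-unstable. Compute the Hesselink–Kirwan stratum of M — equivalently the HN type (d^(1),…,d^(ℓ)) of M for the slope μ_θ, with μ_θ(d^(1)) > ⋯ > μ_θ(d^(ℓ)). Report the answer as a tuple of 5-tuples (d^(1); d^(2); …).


Via rank(M_{q-1}∘⋯∘M_p): M ≅ I[1,2], I[1,5], I[2,2]^2, I[4,4]^2, I[4,5].
μ_θ-semistable layers: μ^(1)=47; μ^(2)=8; μ^(3)=-51/5; μ^(4)=-18; μ^(5)=-31

((0, 3, 0, 0, 0); (1, 0, 0, 0, 0); (1, 1, 1, 1, 1); (0, 0, 0, 2, 0); (0, 0, 0, 1, 1))


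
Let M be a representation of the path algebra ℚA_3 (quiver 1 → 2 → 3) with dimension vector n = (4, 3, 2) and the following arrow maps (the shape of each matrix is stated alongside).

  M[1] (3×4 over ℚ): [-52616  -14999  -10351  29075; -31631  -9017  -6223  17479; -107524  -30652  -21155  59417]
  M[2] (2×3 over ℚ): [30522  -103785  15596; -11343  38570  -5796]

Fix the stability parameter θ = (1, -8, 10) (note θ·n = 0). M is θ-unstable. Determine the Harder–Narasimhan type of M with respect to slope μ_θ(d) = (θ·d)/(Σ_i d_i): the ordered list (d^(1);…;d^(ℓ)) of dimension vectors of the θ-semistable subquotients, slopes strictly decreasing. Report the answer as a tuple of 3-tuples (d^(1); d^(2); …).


Barcode: M ≅ I[1,1], I[1,2], I[1,3]^2. HN layers by μ_θ (3 steps, strictly decreasing):
  μ^(1)=10; μ^(2)=1; μ^(3)=-7/2

((0, 0, 2); (1, 0, 0); (3, 3, 0))


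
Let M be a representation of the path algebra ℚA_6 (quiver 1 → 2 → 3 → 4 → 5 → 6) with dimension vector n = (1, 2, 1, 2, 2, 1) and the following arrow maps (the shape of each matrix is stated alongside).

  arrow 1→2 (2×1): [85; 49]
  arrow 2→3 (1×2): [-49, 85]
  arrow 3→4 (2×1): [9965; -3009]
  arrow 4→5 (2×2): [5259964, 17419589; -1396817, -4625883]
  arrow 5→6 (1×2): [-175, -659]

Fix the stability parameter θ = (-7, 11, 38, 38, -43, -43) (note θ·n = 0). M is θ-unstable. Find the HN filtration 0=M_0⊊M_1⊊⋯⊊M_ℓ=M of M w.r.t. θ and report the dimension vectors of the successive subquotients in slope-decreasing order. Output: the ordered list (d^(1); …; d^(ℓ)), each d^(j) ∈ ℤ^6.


Barcode: M ≅ I[1,2], I[2,6], I[4,5]. HN layers by μ_θ (4 steps, strictly decreasing):
  μ^(1)=11; μ^(2)=1/5; μ^(3)=-5/2; μ^(4)=-7

((0, 1, 0, 0, 0, 0); (0, 1, 1, 1, 1, 1); (0, 0, 0, 1, 1, 0); (1, 0, 0, 0, 0, 0))


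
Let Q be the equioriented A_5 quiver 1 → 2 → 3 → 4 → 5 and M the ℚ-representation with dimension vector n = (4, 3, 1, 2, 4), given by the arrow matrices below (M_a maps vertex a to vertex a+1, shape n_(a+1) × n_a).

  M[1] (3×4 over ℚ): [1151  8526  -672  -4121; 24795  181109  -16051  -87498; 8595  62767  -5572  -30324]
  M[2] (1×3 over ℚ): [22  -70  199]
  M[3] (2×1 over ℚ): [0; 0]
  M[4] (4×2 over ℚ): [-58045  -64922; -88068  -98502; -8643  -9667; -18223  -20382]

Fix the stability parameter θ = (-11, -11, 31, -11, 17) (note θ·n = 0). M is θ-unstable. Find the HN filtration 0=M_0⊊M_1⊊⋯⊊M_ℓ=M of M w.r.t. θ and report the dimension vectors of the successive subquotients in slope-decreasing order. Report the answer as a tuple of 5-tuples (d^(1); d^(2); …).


Interval decomposition of M: I[1,1], I[1,2]^2, I[1,3], I[4,5]^2, I[5,5]^2.
HN type (ℓ=3): μ^(1)=31; μ^(2)=17; μ^(3)=-11

((0, 0, 1, 0, 0); (0, 0, 0, 0, 4); (4, 3, 0, 2, 0))


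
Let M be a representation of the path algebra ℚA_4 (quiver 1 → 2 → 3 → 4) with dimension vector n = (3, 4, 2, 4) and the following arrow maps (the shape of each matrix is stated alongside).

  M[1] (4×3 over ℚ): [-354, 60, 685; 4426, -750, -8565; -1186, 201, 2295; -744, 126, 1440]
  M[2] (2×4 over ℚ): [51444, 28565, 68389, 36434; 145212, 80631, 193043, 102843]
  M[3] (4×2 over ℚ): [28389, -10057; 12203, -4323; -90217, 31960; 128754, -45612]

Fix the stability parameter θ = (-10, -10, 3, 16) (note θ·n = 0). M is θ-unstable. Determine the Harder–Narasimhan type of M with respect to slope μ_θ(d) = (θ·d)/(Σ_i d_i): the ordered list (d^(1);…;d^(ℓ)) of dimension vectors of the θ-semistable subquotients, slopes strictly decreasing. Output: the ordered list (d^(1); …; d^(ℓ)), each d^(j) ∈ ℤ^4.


Interval decomposition of M: I[1,1], I[1,2], I[1,4], I[2,2], I[2,4], I[4,4]^2.
HN type (ℓ=3): μ^(1)=16; μ^(2)=3; μ^(3)=-10

((0, 0, 0, 4); (0, 0, 2, 0); (3, 4, 0, 0))


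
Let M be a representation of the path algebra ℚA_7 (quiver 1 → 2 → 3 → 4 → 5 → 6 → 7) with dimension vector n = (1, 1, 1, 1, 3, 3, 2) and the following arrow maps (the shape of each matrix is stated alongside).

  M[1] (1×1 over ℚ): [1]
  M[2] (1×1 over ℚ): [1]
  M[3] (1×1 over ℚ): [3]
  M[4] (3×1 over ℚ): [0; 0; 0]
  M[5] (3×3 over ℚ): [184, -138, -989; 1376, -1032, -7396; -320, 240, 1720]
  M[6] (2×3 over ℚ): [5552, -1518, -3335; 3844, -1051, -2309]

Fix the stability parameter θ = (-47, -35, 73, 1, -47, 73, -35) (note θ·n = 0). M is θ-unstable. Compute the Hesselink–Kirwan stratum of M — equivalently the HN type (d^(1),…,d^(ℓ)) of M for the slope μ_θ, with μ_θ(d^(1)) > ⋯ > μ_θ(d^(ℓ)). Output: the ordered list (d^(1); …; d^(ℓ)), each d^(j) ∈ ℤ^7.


Via rank(M_{q-1}∘⋯∘M_p): M ≅ I[1,4], I[5,5]^2, I[5,6], I[6,7]^2.
μ_θ-semistable layers: μ^(1)=73; μ^(2)=37; μ^(3)=19; μ^(4)=-35; μ^(5)=-47

((0, 0, 0, 0, 0, 1, 0); (0, 0, 1, 1, 0, 0, 0); (0, 0, 0, 0, 0, 2, 2); (0, 1, 0, 0, 0, 0, 0); (1, 0, 0, 0, 3, 0, 0))


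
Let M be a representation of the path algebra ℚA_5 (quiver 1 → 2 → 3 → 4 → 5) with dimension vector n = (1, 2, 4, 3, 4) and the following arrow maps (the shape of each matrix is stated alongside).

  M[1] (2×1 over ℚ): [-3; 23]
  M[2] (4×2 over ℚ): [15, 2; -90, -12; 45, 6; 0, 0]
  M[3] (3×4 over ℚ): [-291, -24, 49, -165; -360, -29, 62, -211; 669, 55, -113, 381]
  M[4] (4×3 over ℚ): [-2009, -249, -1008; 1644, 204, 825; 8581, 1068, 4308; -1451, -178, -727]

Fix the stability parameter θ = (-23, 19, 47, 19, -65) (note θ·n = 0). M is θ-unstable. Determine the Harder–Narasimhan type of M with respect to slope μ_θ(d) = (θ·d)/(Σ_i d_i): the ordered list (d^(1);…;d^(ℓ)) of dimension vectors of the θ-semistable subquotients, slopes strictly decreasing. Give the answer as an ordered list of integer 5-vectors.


Interval decomposition of M: I[1,3], I[2,2], I[3,5]^3, I[5,5].
HN type (ℓ=5): μ^(1)=47; μ^(2)=19; μ^(3)=1/3; μ^(4)=-23; μ^(5)=-65

((0, 0, 1, 0, 0); (0, 2, 0, 0, 0); (0, 0, 3, 3, 3); (1, 0, 0, 0, 0); (0, 0, 0, 0, 1))


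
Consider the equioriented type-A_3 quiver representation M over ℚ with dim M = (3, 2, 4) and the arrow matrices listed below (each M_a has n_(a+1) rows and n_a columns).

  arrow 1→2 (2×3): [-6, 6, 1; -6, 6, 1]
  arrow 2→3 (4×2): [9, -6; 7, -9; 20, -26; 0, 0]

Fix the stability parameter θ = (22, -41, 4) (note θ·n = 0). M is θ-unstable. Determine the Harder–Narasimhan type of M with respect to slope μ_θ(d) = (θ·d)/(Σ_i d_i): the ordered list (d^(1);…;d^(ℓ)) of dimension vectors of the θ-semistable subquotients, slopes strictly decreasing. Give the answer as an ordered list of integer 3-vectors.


Barcode: M ≅ I[1,1]^2, I[1,3], I[2,3], I[3,3]^2. HN layers by μ_θ (4 steps, strictly decreasing):
  μ^(1)=22; μ^(2)=4; μ^(3)=-19/2; μ^(4)=-41

((2, 0, 0); (0, 0, 4); (1, 1, 0); (0, 1, 0))


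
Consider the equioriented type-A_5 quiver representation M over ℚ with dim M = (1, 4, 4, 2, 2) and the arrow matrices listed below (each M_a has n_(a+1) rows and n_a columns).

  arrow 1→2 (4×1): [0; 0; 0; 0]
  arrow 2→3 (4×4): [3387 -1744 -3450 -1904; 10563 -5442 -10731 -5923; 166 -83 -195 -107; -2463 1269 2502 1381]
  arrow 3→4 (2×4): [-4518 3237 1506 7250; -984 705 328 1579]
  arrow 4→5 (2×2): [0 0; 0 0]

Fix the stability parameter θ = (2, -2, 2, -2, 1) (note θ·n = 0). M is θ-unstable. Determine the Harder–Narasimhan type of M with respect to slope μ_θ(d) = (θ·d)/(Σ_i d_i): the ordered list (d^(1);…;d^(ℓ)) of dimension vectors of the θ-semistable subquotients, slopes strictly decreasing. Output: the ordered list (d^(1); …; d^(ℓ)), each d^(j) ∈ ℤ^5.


Interval decomposition of M: I[1,1], I[2,3]^2, I[2,4]^2, I[5,5]^2.
HN type (ℓ=4): μ^(1)=2; μ^(2)=1; μ^(3)=0; μ^(4)=-2

((1, 0, 2, 0, 0); (0, 0, 0, 0, 2); (0, 0, 2, 2, 0); (0, 4, 0, 0, 0))


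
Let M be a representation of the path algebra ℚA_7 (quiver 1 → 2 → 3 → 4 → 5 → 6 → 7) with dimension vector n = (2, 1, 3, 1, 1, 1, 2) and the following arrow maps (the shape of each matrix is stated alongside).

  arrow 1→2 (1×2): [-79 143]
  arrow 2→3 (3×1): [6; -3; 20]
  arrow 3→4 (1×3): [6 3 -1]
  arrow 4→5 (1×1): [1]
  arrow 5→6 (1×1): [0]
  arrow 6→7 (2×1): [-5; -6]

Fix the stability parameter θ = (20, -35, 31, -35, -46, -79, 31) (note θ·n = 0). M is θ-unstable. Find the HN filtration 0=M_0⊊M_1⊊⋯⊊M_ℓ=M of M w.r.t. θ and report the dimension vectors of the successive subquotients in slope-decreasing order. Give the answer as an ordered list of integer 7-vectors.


Barcode: M ≅ I[1,1], I[1,5], I[3,3]^2, I[6,7], I[7,7]. HN layers by μ_θ (4 steps, strictly decreasing):
  μ^(1)=31; μ^(2)=20; μ^(3)=-13; μ^(4)=-79

((0, 0, 2, 0, 0, 0, 2); (1, 0, 0, 0, 0, 0, 0); (1, 1, 1, 1, 1, 0, 0); (0, 0, 0, 0, 0, 1, 0))


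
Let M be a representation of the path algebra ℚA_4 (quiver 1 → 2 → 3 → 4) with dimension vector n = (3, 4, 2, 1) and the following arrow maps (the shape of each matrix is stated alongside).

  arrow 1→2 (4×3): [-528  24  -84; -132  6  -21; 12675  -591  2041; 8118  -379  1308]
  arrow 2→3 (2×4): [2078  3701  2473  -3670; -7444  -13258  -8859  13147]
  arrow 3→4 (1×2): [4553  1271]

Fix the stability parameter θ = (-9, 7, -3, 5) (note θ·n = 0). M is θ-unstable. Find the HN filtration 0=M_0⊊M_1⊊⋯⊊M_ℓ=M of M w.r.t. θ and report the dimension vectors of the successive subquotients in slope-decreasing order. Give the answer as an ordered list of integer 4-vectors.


Via rank(M_{q-1}∘⋯∘M_p): M ≅ I[1,2], I[1,3], I[1,4], I[2,2].
μ_θ-semistable layers: μ^(1)=7; μ^(2)=5; μ^(3)=2; μ^(4)=-9

((0, 2, 0, 0); (0, 0, 0, 1); (0, 2, 2, 0); (3, 0, 0, 0))


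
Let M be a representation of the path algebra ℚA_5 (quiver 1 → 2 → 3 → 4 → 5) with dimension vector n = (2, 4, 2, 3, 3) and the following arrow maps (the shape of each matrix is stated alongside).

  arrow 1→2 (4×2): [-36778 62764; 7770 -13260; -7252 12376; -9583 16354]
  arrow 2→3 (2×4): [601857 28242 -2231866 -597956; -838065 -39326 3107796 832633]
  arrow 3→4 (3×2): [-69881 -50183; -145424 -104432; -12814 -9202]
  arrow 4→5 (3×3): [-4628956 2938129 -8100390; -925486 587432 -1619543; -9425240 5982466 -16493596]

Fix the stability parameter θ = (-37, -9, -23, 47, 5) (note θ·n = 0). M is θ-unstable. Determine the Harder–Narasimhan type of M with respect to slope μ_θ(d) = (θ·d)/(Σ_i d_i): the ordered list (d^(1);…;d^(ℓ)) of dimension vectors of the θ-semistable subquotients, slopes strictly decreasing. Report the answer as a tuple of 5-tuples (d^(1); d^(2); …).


Interval decomposition of M: I[1,1], I[1,4], I[2,2]^2, I[2,3], I[4,5]^2, I[5,5].
HN type (ℓ=6): μ^(1)=47; μ^(2)=26; μ^(3)=5; μ^(4)=-9; μ^(5)=-16; μ^(6)=-37

((0, 0, 0, 1, 0); (0, 0, 0, 2, 2); (0, 0, 0, 0, 1); (0, 2, 0, 0, 0); (0, 2, 2, 0, 0); (2, 0, 0, 0, 0))


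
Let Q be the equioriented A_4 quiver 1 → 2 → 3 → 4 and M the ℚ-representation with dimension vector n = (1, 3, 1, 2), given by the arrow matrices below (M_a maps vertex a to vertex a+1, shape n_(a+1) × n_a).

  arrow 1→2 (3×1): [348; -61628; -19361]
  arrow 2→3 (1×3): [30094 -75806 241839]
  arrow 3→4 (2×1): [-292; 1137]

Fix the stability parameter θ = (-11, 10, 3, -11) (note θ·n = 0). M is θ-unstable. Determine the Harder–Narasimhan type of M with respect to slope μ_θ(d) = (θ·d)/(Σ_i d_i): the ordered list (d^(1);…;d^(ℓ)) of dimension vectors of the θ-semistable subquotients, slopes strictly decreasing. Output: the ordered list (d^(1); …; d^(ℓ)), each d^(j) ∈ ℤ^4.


Barcode: M ≅ I[1,4], I[2,2]^2, I[4,4]. HN layers by μ_θ (3 steps, strictly decreasing):
  μ^(1)=10; μ^(2)=2/3; μ^(3)=-11

((0, 2, 0, 0); (0, 1, 1, 1); (1, 0, 0, 1))


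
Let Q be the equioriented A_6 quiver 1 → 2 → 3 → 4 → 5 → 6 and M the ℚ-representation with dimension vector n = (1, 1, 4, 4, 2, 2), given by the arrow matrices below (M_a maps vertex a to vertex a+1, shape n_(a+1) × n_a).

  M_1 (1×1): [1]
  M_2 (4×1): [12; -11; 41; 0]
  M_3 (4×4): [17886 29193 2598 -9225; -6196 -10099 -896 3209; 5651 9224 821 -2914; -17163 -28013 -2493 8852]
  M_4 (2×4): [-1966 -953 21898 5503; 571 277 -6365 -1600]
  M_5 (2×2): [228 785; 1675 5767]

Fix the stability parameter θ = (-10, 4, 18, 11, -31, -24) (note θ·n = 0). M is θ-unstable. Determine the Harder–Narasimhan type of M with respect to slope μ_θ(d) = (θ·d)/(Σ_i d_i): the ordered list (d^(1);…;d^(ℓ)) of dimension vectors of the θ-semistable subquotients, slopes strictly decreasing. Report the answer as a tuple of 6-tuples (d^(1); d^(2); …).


Via rank(M_{q-1}∘⋯∘M_p): M ≅ I[1,6], I[3,3], I[3,4], I[3,6], I[4,4].
μ_θ-semistable layers: μ^(1)=18; μ^(2)=29/2; μ^(3)=11; μ^(4)=-22/5; μ^(5)=-13/2; μ^(6)=-10

((0, 0, 1, 0, 0, 0); (0, 0, 1, 1, 0, 0); (0, 0, 0, 1, 0, 0); (0, 1, 1, 1, 1, 1); (0, 0, 1, 1, 1, 1); (1, 0, 0, 0, 0, 0))


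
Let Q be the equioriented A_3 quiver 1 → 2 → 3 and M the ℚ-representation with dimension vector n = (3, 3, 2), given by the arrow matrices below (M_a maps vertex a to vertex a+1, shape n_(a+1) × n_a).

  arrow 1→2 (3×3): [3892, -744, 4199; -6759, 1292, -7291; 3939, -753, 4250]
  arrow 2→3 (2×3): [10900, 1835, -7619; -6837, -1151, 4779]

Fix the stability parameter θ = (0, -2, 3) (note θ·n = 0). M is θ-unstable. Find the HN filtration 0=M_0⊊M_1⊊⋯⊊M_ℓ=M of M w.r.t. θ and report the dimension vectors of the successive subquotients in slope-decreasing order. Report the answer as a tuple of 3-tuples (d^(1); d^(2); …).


Via rank(M_{q-1}∘⋯∘M_p): M ≅ I[1,2], I[1,3]^2.
μ_θ-semistable layers: μ^(1)=3; μ^(2)=-1

((0, 0, 2); (3, 3, 0))


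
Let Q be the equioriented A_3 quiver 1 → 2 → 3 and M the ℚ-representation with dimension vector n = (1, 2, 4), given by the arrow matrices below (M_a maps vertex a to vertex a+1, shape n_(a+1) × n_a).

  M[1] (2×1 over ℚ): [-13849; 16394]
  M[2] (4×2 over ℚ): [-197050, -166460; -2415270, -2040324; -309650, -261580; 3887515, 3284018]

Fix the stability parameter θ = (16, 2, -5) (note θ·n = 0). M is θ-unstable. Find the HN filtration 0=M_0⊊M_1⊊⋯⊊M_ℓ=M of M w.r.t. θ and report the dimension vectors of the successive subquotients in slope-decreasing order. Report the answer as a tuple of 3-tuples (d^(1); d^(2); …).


Interval decomposition of M: I[1,3], I[2,2], I[3,3]^3.
HN type (ℓ=3): μ^(1)=13/3; μ^(2)=2; μ^(3)=-5

((1, 1, 1); (0, 1, 0); (0, 0, 3))


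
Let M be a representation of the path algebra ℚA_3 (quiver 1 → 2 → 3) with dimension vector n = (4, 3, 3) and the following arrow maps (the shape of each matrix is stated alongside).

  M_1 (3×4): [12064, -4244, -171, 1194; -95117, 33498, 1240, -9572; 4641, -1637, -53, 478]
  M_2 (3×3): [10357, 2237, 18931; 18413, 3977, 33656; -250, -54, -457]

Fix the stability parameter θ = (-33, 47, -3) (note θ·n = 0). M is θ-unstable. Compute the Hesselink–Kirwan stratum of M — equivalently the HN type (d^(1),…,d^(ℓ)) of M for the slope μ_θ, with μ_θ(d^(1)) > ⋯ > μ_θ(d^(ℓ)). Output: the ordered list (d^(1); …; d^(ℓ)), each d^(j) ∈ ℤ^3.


Barcode: M ≅ I[1,1], I[1,2], I[1,3]^2, I[3,3]. HN layers by μ_θ (4 steps, strictly decreasing):
  μ^(1)=47; μ^(2)=22; μ^(3)=-3; μ^(4)=-33

((0, 1, 0); (0, 2, 2); (0, 0, 1); (4, 0, 0))


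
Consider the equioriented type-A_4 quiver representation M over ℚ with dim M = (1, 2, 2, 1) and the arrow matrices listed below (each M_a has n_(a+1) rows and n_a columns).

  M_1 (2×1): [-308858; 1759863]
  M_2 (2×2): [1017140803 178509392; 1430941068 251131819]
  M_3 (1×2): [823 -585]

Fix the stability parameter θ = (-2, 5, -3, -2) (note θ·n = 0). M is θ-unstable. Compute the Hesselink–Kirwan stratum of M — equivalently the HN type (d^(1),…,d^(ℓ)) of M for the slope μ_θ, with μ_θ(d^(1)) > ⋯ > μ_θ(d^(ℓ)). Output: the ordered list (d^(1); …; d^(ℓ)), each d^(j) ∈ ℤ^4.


Barcode: M ≅ I[1,4], I[2,3]. HN layers by μ_θ (3 steps, strictly decreasing):
  μ^(1)=1; μ^(2)=0; μ^(3)=-2

((0, 1, 1, 0); (0, 1, 1, 1); (1, 0, 0, 0))


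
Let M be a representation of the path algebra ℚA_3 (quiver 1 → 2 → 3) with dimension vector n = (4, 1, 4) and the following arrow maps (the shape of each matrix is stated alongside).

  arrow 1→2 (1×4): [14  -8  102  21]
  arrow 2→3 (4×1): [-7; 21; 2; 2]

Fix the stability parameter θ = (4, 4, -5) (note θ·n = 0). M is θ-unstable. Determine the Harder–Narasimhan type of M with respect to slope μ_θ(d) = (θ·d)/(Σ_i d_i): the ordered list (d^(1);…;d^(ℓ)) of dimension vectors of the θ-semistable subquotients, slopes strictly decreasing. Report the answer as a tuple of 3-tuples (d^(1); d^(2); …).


Barcode: M ≅ I[1,1]^3, I[1,3], I[3,3]^3. HN layers by μ_θ (3 steps, strictly decreasing):
  μ^(1)=4; μ^(2)=1; μ^(3)=-5

((3, 0, 0); (1, 1, 1); (0, 0, 3))


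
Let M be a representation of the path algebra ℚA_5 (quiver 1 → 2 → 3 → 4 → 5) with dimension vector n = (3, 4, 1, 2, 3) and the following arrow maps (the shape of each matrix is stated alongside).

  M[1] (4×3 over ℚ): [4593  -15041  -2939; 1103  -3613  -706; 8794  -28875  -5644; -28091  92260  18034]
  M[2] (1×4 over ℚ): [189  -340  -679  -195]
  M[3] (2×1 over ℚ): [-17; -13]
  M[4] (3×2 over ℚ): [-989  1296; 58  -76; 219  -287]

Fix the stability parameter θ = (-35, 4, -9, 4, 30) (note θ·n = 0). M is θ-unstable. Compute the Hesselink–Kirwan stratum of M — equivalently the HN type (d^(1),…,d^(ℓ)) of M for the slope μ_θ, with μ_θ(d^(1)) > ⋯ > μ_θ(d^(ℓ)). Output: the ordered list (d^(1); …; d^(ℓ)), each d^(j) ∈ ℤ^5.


Via rank(M_{q-1}∘⋯∘M_p): M ≅ I[1,2]^2, I[1,5], I[2,2], I[4,5], I[5,5].
μ_θ-semistable layers: μ^(1)=30; μ^(2)=4; μ^(3)=-5/2; μ^(4)=-35

((0, 0, 0, 0, 3); (0, 3, 0, 2, 0); (0, 1, 1, 0, 0); (3, 0, 0, 0, 0))
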